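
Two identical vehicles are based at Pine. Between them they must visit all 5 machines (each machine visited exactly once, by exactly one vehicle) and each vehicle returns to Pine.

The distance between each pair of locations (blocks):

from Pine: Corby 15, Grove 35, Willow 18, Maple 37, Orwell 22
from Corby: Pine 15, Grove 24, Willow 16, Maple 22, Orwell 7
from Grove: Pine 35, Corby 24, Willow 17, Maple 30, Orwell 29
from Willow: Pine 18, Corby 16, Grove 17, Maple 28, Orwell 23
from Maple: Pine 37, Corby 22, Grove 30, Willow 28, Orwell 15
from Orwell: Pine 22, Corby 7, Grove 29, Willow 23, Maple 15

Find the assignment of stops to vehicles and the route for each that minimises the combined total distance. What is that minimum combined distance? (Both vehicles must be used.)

Check every non-empty split of the stops between the two vehicles; for each half take its own optimal tour:
  {Corby} + {Grove, Willow, Maple, Orwell}: 30 + 102 = 132
  {Grove} + {Corby, Willow, Maple, Orwell}: 70 + 83 = 153
  {Corby, Grove} + {Willow, Maple, Orwell}: 74 + 83 = 157
  {Willow} + {Corby, Grove, Maple, Orwell}: 36 + 102 = 138
  {Corby, Willow} + {Grove, Maple, Orwell}: 49 + 102 = 151
  {Grove, Willow} + {Corby, Maple, Orwell}: 70 + 74 = 144
  … (15 splits in total)
Best: vehicle 1 Pine → Corby → Pine = 30; vehicle 2 Pine → Willow → Grove → Maple → Orwell → Pine = 102; combined 132.

132 blocks — the smallest possible combined total.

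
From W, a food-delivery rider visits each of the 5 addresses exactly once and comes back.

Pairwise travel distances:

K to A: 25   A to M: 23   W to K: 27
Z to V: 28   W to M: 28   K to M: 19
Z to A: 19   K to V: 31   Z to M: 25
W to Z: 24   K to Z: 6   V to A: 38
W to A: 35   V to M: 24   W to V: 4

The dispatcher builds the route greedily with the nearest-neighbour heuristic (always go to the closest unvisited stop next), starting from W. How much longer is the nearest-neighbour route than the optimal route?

Excess over optimum: 4.

From W: V=4, Z=24, K=27, M=28, A=35 → choose V (4).
From V: M=24, Z=28, K=31, A=38 → choose M (24).
From M: K=19, A=23, Z=25 → choose K (19).
From K: Z=6, A=25 → choose Z (6).
From Z: A=19 → choose A (19).
NN route W → V → M → K → Z → A → W costs 107.
Optimal: W → K → Z → A → M → V → W costs 103 (by enumerating all 60 distinct tours).
Excess = 107 − 103 = 4.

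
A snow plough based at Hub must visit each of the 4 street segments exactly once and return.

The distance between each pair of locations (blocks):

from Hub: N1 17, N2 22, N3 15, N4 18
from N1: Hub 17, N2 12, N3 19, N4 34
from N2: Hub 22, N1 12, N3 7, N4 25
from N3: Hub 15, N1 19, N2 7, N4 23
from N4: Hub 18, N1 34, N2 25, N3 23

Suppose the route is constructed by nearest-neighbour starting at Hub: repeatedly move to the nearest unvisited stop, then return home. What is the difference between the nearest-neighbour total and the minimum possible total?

The nearest-neighbour route is 9 blocks longer than optimal.

From Hub: N3=15, N1=17, N4=18, N2=22 → choose N3 (15).
From N3: N2=7, N1=19, N4=23 → choose N2 (7).
From N2: N1=12, N4=25 → choose N1 (12).
From N1: N4=34 → choose N4 (34).
NN route Hub → N3 → N2 → N1 → N4 → Hub costs 86.
Optimal: Hub → N1 → N2 → N3 → N4 → Hub costs 77 (by enumerating all 12 distinct tours).
Excess = 86 − 77 = 9.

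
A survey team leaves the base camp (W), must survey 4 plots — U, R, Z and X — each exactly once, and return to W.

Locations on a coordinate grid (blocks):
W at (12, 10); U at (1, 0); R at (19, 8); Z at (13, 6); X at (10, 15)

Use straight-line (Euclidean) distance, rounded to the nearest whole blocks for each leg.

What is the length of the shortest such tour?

With 4 stops there are 4!/2 = 12 distinct round trips (a route and its reverse cost the same).
W-U-R-Z-X-W: 15+20+6+9+5 = 55
W-U-R-X-Z-W: 15+20+11+9+4 = 59
W-U-Z-R-X-W: 15+13+6+11+5 = 50
W-U-Z-X-R-W: 15+13+9+11+7 = 55
W-U-X-R-Z-W: 15+17+11+6+4 = 53
W-U-X-Z-R-W: 15+17+9+6+7 = 54
W-R-U-Z-X-W: 7+20+13+9+5 = 54
W-R-U-X-Z-W: 7+20+17+9+4 = 57
W-R-Z-U-X-W: 7+6+13+17+5 = 48
W-R-X-U-Z-W: 7+11+17+13+4 = 52
W-Z-U-R-X-W: 4+13+20+11+5 = 53
W-Z-R-U-X-W: 4+6+20+17+5 = 52
The minimum is 48.
One optimal route: W → R → Z → U → X → W (or its reverse).

48 blocks — the shortest possible round trip.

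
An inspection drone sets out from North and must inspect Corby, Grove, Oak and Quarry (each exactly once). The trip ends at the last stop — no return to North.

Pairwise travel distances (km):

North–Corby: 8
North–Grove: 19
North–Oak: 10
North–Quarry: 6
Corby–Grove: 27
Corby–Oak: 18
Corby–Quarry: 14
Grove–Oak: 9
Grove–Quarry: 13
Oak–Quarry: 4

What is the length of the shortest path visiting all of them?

There are 4! = 24 possible orderings.
North→Corby→Grove→Oak→Quarry: 8+27+9+4 = 48
North→Corby→Grove→Quarry→Oak: 8+27+13+4 = 52
North→Corby→Oak→Grove→Quarry: 8+18+9+13 = 48
North→Corby→Oak→Quarry→Grove: 8+18+4+13 = 43
North→Corby→Quarry→Grove→Oak: 8+14+13+9 = 44
North→Corby→Quarry→Oak→Grove: 8+14+4+9 = 35
North→Grove→Corby→Oak→Quarry: 19+27+18+4 = 68
North→Grove→Corby→Quarry→Oak: 19+27+14+4 = 64
North→Grove→Oak→Corby→Quarry: 19+9+18+14 = 60
North→Grove→Oak→Quarry→Corby: 19+9+4+14 = 46
North→Grove→Quarry→Corby→Oak: 19+13+14+18 = 64
North→Grove→Quarry→Oak→Corby: 19+13+4+18 = 54
North→Oak→Corby→Grove→Quarry: 10+18+27+13 = 68
North→Oak→Corby→Quarry→Grove: 10+18+14+13 = 55
… (10 more)
The minimum is 35.
One shortest path: North → Corby → Quarry → Oak → Grove.

35 km — the minimum one-way total.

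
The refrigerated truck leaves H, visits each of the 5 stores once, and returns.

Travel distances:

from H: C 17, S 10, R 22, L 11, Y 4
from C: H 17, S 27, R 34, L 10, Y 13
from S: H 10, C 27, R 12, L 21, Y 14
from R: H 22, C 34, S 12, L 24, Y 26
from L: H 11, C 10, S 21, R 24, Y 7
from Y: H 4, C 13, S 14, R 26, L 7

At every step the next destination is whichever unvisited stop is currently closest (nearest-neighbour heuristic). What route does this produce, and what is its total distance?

H → [Y:4 / S:10 / L:11 / C:17 / R:22] → Y (4)
Y → [L:7 / C:13 / S:14 / R:26] → L (7)
L → [C:10 / S:21 / R:24] → C (10)
C → [S:27 / R:34] → S (27)
S → [R:12] → R (12)
Return R→H: 22.
Total = 4 + 7 + 10 + 27 + 12 + 22 = 82.

Nearest-neighbour total = 82; route H → Y → L → C → S → R → H.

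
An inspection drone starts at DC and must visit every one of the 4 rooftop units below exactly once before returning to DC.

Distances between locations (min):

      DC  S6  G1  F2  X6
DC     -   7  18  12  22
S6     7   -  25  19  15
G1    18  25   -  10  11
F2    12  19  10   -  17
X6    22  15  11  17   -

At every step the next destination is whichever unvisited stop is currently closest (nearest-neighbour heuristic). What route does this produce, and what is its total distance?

Nearest-neighbour total = 55 min; route DC → S6 → X6 → G1 → F2 → DC.

At DC the remaining stops are S6 7, F2 12, G1 18, X6 22; go to S6.
At S6 the remaining stops are X6 15, F2 19, G1 25; go to X6.
At X6 the remaining stops are G1 11, F2 17; go to G1.
At G1 the remaining stops are F2 10; go to F2.
Return F2→DC: 12.
Total = 7 + 15 + 11 + 10 + 12 = 55.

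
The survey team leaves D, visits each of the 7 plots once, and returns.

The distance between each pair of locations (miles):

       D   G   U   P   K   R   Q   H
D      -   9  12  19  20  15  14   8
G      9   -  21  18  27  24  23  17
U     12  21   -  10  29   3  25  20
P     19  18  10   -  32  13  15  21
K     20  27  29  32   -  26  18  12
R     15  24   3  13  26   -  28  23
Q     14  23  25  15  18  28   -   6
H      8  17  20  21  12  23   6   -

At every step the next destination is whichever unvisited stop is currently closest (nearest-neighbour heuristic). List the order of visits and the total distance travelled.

Total distance 113 miles via the nearest-neighbour route D → H → Q → P → U → R → G → K → D.

D → [H:8 / G:9 / U:12 / Q:14 / R:15 / P:19 / K:20] → H (8)
H → [Q:6 / K:12 / G:17 / U:20 / P:21 / R:23] → Q (6)
Q → [P:15 / K:18 / G:23 / U:25 / R:28] → P (15)
P → [U:10 / R:13 / G:18 / K:32] → U (10)
U → [R:3 / G:21 / K:29] → R (3)
R → [G:24 / K:26] → G (24)
G → [K:27] → K (27)
Return K→D: 20.
Total = 8 + 6 + 15 + 10 + 3 + 24 + 27 + 20 = 113.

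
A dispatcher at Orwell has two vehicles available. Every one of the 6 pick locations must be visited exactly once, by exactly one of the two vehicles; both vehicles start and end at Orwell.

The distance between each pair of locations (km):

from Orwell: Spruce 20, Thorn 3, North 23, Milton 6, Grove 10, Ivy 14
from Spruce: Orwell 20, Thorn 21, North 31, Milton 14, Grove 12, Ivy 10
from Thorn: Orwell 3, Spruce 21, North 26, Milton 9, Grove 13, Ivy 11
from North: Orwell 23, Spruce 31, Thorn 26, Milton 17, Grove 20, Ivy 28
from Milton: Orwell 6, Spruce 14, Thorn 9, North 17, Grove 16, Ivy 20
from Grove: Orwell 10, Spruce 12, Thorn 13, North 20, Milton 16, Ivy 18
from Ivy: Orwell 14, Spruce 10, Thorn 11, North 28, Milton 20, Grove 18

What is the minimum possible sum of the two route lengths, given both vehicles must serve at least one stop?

Try each way of splitting the stops between the two vehicles (each non-empty) and, for each split, find the best tour for each vehicle:
  {Spruce} + {Thorn, North, Milton, Grove, Ivy}: 40 + 75 = 115
  {Thorn} + {Spruce, North, Milton, Grove, Ivy}: 6 + 79 = 85
  {Spruce, Thorn} + {North, Milton, Grove, Ivy}: 44 + 75 = 119
  {North} + {Spruce, Thorn, Milton, Grove, Ivy}: 46 + 58 = 104
  {Spruce, North} + {Thorn, Milton, Grove, Ivy}: 74 + 54 = 128
  {Thorn, North} + {Spruce, Milton, Grove, Ivy}: 52 + 58 = 110
  … (31 splits in total)
Best: vehicle 1 Orwell → Thorn → Orwell = 6; vehicle 2 Orwell → Milton → North → Grove → Spruce → Ivy → Orwell = 79; combined 85.

85 km — the smallest possible combined total.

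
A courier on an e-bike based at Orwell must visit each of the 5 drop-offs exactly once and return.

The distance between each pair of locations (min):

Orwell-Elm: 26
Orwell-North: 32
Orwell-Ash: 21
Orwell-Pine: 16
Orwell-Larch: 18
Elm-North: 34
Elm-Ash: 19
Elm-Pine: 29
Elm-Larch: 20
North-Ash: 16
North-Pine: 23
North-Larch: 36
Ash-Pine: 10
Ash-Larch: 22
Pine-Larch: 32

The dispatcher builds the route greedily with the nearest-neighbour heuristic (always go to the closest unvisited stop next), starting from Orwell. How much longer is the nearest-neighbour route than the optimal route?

From Orwell: Pine=16, Larch=18, Ash=21, Elm=26, North=32 → choose Pine (16).
From Pine: Ash=10, North=23, Elm=29, Larch=32 → choose Ash (10).
From Ash: North=16, Elm=19, Larch=22 → choose North (16).
From North: Elm=34, Larch=36 → choose Elm (34).
From Elm: Larch=20 → choose Larch (20).
NN route Orwell → Pine → Ash → North → Elm → Larch → Orwell costs 114.
Optimal: Orwell → Pine → North → Ash → Elm → Larch → Orwell costs 112 (by enumerating all 60 distinct tours).
Excess = 114 − 112 = 2.

The nearest-neighbour route is 2 min longer than optimal.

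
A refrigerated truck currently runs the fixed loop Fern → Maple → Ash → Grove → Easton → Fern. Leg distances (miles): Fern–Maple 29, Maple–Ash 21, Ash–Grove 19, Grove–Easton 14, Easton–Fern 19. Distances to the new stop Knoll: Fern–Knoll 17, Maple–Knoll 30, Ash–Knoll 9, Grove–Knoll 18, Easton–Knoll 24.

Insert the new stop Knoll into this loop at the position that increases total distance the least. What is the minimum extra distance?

Adding 8 miles by placing Knoll on the Ash–Grove leg.

Insertion cost between consecutive stops i–j is d(i,Knoll) + d(Knoll,j) − d(i,j):
  between Fern and Maple: 17 + 30 − 29 = 18
  between Maple and Ash: 30 + 9 − 21 = 18
  between Ash and Grove: 9 + 18 − 19 = 8
  between Grove and Easton: 18 + 24 − 14 = 28
  between Easton and Fern: 24 + 17 − 19 = 22
Cheapest insertion is between Ash and Grove, adding 8.
New total = 102 + 8 = 110.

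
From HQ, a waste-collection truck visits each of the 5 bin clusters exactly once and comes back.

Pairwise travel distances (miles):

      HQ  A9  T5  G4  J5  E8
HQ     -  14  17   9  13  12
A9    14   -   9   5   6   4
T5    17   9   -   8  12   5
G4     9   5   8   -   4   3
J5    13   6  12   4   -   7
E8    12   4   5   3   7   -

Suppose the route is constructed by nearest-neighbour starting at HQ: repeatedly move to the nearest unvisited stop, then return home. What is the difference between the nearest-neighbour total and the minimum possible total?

6 miles longer than the optimal tour.

From HQ: G4=9, E8=12, J5=13, A9=14, T5=17 → choose G4 (9).
From G4: E8=3, J5=4, A9=5, T5=8 → choose E8 (3).
From E8: A9=4, T5=5, J5=7 → choose A9 (4).
From A9: J5=6, T5=9 → choose J5 (6).
From J5: T5=12 → choose T5 (12).
NN route HQ → G4 → E8 → A9 → J5 → T5 → HQ costs 51.
Optimal: HQ → T5 → E8 → A9 → J5 → G4 → HQ costs 45 (by enumerating all 60 distinct tours).
Excess = 51 − 45 = 6.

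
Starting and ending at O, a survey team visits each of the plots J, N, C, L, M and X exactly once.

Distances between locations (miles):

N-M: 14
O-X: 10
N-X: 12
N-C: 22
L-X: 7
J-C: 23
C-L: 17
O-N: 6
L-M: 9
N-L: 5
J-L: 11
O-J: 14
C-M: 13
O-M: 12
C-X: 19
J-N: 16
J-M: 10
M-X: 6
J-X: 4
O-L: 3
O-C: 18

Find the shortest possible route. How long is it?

O-J-N-C-L-M-X-O: 14+16+22+17+9+6+10 = 94
O-J-N-C-L-X-M-O: 14+16+22+17+7+6+12 = 94
O-J-N-C-M-L-X-O: 14+16+22+13+9+7+10 = 91
O-J-N-C-M-X-L-O: 14+16+22+13+6+7+3 = 81
O-J-N-C-X-L-M-O: 14+16+22+19+7+9+12 = 99
O-J-N-C-X-M-L-O: 14+16+22+19+6+9+3 = 89
O-J-N-L-C-M-X-O: 14+16+5+17+13+6+10 = 81
O-J-N-L-C-X-M-O: 14+16+5+17+19+6+12 = 89
… (352 more)
O-N-L-J-X-M-C-O: 6+5+11+4+6+13+18 = 63  ← best
The minimum is 63.
One optimal route: O → N → L → J → X → M → C → O (or its reverse).

63 miles — the shortest possible round trip.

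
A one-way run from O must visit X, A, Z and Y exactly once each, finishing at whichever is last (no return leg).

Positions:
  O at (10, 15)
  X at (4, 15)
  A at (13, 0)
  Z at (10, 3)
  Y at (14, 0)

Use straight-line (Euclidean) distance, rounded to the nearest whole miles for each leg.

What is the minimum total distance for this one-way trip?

24 miles — the minimum one-way total.

There are 4! = 24 possible orderings.
O - X - A - Z - Y: 6+17+4+5 = 32
O - X - A - Y - Z: 6+17+1+5 = 29
O - X - Z - A - Y: 6+13+4+1 = 24
O - X - Z - Y - A: 6+13+5+1 = 25
O - X - Y - A - Z: 6+18+1+4 = 29
O - X - Y - Z - A: 6+18+5+4 = 33
O - A - X - Z - Y: 15+17+13+5 = 50
O - A - X - Y - Z: 15+17+18+5 = 55
O - A - Z - X - Y: 15+4+13+18 = 50
O - A - Z - Y - X: 15+4+5+18 = 42
O - A - Y - X - Z: 15+1+18+13 = 47
O - A - Y - Z - X: 15+1+5+13 = 34
O - Z - X - A - Y: 12+13+17+1 = 43
O - Z - X - Y - A: 12+13+18+1 = 44
… (10 more)
The minimum is 24.
One shortest path: O → X → Z → A → Y.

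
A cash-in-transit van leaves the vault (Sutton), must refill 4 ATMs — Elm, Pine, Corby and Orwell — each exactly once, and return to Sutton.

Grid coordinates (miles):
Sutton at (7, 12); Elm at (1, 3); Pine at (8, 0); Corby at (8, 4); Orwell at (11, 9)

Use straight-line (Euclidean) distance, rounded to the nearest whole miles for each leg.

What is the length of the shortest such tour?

34 miles — the shortest possible round trip.

With 4 stops there are 4!/2 = 12 distinct round trips (a route and its reverse cost the same).
Sutton - Elm - Pine - Corby - Orwell - Sutton: 11+8+4+6+5 = 34
Sutton - Elm - Pine - Orwell - Corby - Sutton: 11+8+9+6+8 = 42
Sutton - Elm - Corby - Pine - Orwell - Sutton: 11+7+4+9+5 = 36
Sutton - Elm - Corby - Orwell - Pine - Sutton: 11+7+6+9+12 = 45
Sutton - Elm - Orwell - Pine - Corby - Sutton: 11+12+9+4+8 = 44
Sutton - Elm - Orwell - Corby - Pine - Sutton: 11+12+6+4+12 = 45
Sutton - Pine - Elm - Corby - Orwell - Sutton: 12+8+7+6+5 = 38
Sutton - Pine - Elm - Orwell - Corby - Sutton: 12+8+12+6+8 = 46
Sutton - Pine - Corby - Elm - Orwell - Sutton: 12+4+7+12+5 = 40
Sutton - Pine - Orwell - Elm - Corby - Sutton: 12+9+12+7+8 = 48
Sutton - Corby - Elm - Pine - Orwell - Sutton: 8+7+8+9+5 = 37
Sutton - Corby - Pine - Elm - Orwell - Sutton: 8+4+8+12+5 = 37
The minimum is 34.
One optimal route: Sutton → Elm → Pine → Corby → Orwell → Sutton (or its reverse).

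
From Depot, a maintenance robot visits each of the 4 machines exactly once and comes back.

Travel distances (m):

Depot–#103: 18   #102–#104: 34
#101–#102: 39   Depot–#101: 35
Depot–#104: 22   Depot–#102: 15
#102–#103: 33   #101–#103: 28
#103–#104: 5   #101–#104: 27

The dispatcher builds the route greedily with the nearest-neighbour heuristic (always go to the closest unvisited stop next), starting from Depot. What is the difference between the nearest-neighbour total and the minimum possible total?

The nearest-neighbour route is 11 m longer than optimal.

Depot: #102=15, #103=18, #104=22, #101=35 ⇒ #102
#102: #103=33, #104=34, #101=39 ⇒ #103
#103: #104=5, #101=28 ⇒ #104
#104: #101=27 ⇒ #101
NN route Depot → #102 → #103 → #104 → #101 → Depot costs 115.
Optimal: Depot → #102 → #101 → #104 → #103 → Depot costs 104 (by enumerating all 12 distinct tours).
Excess = 115 − 104 = 11.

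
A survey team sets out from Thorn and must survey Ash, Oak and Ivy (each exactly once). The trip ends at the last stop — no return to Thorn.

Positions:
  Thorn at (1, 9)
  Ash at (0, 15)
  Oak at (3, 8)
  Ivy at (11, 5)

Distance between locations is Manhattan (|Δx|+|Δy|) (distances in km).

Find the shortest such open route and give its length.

There are 3! = 6 possible orderings.
Thorn - Ash - Oak - Ivy: 7+10+11 = 28
Thorn - Ash - Ivy - Oak: 7+21+11 = 39
Thorn - Oak - Ash - Ivy: 3+10+21 = 34
Thorn - Oak - Ivy - Ash: 3+11+21 = 35
Thorn - Ivy - Ash - Oak: 14+21+10 = 45
Thorn - Ivy - Oak - Ash: 14+11+10 = 35
The minimum is 28.
One shortest path: Thorn → Ash → Oak → Ivy.

28 km — the minimum one-way total.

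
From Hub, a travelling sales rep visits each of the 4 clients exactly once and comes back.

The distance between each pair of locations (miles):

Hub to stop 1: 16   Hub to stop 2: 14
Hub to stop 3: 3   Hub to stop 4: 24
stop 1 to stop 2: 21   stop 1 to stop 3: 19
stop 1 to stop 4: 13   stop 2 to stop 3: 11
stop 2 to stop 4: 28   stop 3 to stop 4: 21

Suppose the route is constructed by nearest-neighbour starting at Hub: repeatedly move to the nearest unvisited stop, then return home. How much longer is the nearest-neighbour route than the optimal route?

1 miles longer than the optimal tour.

From Hub: stop 3=3, stop 2=14, stop 1=16, stop 4=24 → choose stop 3 (3).
From stop 3: stop 2=11, stop 1=19, stop 4=21 → choose stop 2 (11).
From stop 2: stop 1=21, stop 4=28 → choose stop 1 (21).
From stop 1: stop 4=13 → choose stop 4 (13).
NN route Hub → stop 3 → stop 2 → stop 1 → stop 4 → Hub costs 72.
Optimal: Hub → stop 1 → stop 4 → stop 2 → stop 3 → Hub costs 71 (by enumerating all 12 distinct tours).
Excess = 72 − 71 = 1.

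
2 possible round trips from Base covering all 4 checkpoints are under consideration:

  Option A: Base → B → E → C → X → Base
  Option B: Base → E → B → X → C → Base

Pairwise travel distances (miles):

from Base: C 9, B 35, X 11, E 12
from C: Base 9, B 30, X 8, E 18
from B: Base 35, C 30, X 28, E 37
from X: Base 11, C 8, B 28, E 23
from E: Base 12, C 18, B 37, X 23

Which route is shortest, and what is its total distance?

94 miles — Option B is the shortest.

Option A: 35 + 37 + 18 + 8 + 11 = 109
Option B: 12 + 37 + 28 + 8 + 9 = 94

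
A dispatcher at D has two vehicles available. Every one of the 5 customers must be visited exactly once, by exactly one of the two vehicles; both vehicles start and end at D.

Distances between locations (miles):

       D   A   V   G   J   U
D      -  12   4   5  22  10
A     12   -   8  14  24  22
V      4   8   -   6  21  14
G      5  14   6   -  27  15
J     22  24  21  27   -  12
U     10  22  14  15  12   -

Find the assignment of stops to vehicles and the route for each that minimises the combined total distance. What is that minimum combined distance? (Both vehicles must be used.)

There are 2^4 − 1 = 15 ways to divide the 5 stops into two non-empty groups. For each, the best each vehicle can do is its own shortest tour through its group:
  {A} + {V, G, J, U}: 24 + 54 = 78
  {V} + {A, G, J, U}: 8 + 65 = 73
  {A, V} + {G, J, U}: 24 + 54 = 78
  {G} + {A, V, J, U}: 10 + 58 = 68
  {A, G} + {V, J, U}: 31 + 47 = 78
  {V, G} + {A, J, U}: 15 + 58 = 73
  … (15 splits in total)
Best: vehicle 1 D → G → D = 10; vehicle 2 D → V → A → J → U → D = 58; combined 68.

68 miles — the smallest possible combined total.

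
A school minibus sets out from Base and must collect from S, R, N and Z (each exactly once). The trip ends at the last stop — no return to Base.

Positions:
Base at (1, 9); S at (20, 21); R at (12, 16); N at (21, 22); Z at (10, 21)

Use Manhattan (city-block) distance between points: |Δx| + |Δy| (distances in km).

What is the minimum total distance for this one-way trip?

There are 4! = 24 possible orderings.
Base → S → R → N → Z: 31+13+15+12 = 71
Base → S → R → Z → N: 31+13+7+12 = 63
Base → S → N → R → Z: 31+2+15+7 = 55
Base → S → N → Z → R: 31+2+12+7 = 52
Base → S → Z → R → N: 31+10+7+15 = 63
Base → S → Z → N → R: 31+10+12+15 = 68
Base → R → S → N → Z: 18+13+2+12 = 45
Base → R → S → Z → N: 18+13+10+12 = 53
Base → R → N → S → Z: 18+15+2+10 = 45
Base → R → N → Z → S: 18+15+12+10 = 55
Base → R → Z → S → N: 18+7+10+2 = 37
Base → R → Z → N → S: 18+7+12+2 = 39
Base → N → S → R → Z: 33+2+13+7 = 55
Base → N → S → Z → R: 33+2+10+7 = 52
… (10 more)
The minimum is 37.
One shortest path: Base → R → Z → S → N.

Minimum one-way distance = 37 km.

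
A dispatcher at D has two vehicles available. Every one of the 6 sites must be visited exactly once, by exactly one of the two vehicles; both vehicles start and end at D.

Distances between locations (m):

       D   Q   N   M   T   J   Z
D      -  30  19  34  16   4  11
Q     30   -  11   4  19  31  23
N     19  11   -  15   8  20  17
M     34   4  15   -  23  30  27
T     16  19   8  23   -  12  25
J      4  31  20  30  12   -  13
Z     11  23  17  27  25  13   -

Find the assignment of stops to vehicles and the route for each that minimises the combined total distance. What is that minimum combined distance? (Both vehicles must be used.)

There are 2^5 − 1 = 31 ways to divide the 6 stops into two non-empty groups. For each, the best each vehicle can do is its own shortest tour through its group:
  {Q} + {N, M, T, J, Z}: 60 + 77 = 137
  {N} + {Q, M, T, J, Z}: 38 + 77 = 115
  {Q, N} + {M, T, J, Z}: 60 + 77 = 137
  {M} + {Q, N, T, J, Z}: 68 + 69 = 137
  {Q, M} + {N, T, J, Z}: 68 + 52 = 120
  {N, M} + {Q, T, J, Z}: 68 + 69 = 137
  … (31 splits in total)
  {J} + {Q, N, M, T, Z}: 8 + 77 = 85  ← best
Best: vehicle 1 D → J → D = 8; vehicle 2 D → T → N → Q → M → Z → D = 77; combined 85.

Minimum combined distance: 85 m.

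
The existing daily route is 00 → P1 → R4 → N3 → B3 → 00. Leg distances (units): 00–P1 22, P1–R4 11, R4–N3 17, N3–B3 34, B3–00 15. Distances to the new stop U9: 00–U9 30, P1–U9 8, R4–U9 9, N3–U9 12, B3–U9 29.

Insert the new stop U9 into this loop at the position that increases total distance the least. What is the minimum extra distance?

Adding 4 by placing U9 on the R4–N3 leg.

Insertion cost between consecutive stops i–j is d(i,U9) + d(U9,j) − d(i,j):
  between 00 and P1: 30 + 8 − 22 = 16
  between P1 and R4: 8 + 9 − 11 = 6
  between R4 and N3: 9 + 12 − 17 = 4
  between N3 and B3: 12 + 29 − 34 = 7
  between B3 and 00: 29 + 30 − 15 = 44
Cheapest insertion is between R4 and N3, adding 4.
New total = 99 + 4 = 103.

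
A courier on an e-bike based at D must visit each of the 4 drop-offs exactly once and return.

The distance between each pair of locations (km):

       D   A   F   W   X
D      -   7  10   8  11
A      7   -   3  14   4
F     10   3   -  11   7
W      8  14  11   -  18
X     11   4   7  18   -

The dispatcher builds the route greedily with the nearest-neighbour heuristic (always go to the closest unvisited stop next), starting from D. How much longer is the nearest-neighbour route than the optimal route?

6 km longer than the optimal tour.

D: A=7, W=8, F=10, X=11 ⇒ A
A: F=3, X=4, W=14 ⇒ F
F: X=7, W=11 ⇒ X
X: W=18 ⇒ W
NN route D → A → F → X → W → D costs 43.
Optimal: D → A → X → F → W → D costs 37 (by enumerating all 12 distinct tours).
Excess = 43 − 37 = 6.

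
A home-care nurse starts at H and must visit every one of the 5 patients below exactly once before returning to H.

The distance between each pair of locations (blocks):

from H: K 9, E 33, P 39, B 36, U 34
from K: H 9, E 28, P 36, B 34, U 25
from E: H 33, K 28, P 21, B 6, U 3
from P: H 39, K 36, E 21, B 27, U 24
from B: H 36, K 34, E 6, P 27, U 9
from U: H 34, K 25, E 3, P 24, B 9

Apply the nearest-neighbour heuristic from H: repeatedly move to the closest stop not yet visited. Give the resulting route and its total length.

109 blocks along H → K → U → E → B → P → H.

H → [K:9 / E:33 / U:34 / B:36 / P:39] → K (9)
K → [U:25 / E:28 / B:34 / P:36] → U (25)
U → [E:3 / B:9 / P:24] → E (3)
E → [B:6 / P:21] → B (6)
B → [P:27] → P (27)
Return P→H: 39.
Total = 9 + 25 + 3 + 6 + 27 + 39 = 109.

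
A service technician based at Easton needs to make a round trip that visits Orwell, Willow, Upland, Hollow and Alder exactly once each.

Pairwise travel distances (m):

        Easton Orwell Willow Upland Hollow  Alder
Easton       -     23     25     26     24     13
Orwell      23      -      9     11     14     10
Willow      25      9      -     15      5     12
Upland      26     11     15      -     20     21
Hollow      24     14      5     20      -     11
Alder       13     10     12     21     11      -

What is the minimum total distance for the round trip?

Easton→Orwell→Willow→Upland→Hollow→Alder→Easton: 23+9+15+20+11+13 = 91
Easton→Orwell→Willow→Upland→Alder→Hollow→Easton: 23+9+15+21+11+24 = 103
Easton→Orwell→Willow→Hollow→Upland→Alder→Easton: 23+9+5+20+21+13 = 91
Easton→Orwell→Willow→Hollow→Alder→Upland→Easton: 23+9+5+11+21+26 = 95
Easton→Orwell→Willow→Alder→Upland→Hollow→Easton: 23+9+12+21+20+24 = 109
Easton→Orwell→Willow→Alder→Hollow→Upland→Easton: 23+9+12+11+20+26 = 101
Easton→Orwell→Upland→Willow→Hollow→Alder→Easton: 23+11+15+5+11+13 = 78
Easton→Orwell→Upland→Willow→Alder→Hollow→Easton: 23+11+15+12+11+24 = 96
Easton→Orwell→Upland→Hollow→Willow→Alder→Easton: 23+11+20+5+12+13 = 84
Easton→Orwell→Upland→Hollow→Alder→Willow→Easton: 23+11+20+11+12+25 = 102
Easton→Orwell→Upland→Alder→Willow→Hollow→Easton: 23+11+21+12+5+24 = 96
Easton→Orwell→Upland→Alder→Hollow→Willow→Easton: 23+11+21+11+5+25 = 96
Easton→Orwell→Hollow→Willow→Upland→Alder→Easton: 23+14+5+15+21+13 = 91
Easton→Orwell→Hollow→Willow→Alder→Upland→Easton: 23+14+5+12+21+26 = 101
… (46 more)
Easton→Upland→Orwell→Willow→Hollow→Alder→Easton: 26+11+9+5+11+13 = 75  ← best
The minimum is 75.
One optimal route: Easton → Upland → Orwell → Willow → Hollow → Alder → Easton (or its reverse).

75 m — the shortest possible round trip.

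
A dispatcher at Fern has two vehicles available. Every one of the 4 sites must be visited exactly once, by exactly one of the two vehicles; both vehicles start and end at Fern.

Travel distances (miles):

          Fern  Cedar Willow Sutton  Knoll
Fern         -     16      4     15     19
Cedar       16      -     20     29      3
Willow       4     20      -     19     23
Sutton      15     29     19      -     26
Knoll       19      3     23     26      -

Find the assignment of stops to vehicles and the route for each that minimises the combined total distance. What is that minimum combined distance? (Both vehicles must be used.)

68 miles — the smallest possible combined total.

Check every non-empty split of the stops between the two vehicles; for each half take its own optimal tour:
  {Cedar} + {Willow, Sutton, Knoll}: 32 + 68 = 100
  {Willow} + {Cedar, Sutton, Knoll}: 8 + 60 = 68
  {Cedar, Willow} + {Sutton, Knoll}: 40 + 60 = 100
  {Sutton} + {Cedar, Willow, Knoll}: 30 + 46 = 76
  {Cedar, Sutton} + {Willow, Knoll}: 60 + 46 = 106
  {Willow, Sutton} + {Cedar, Knoll}: 38 + 38 = 76
  … (7 splits in total)
Best: vehicle 1 Fern → Willow → Fern = 8; vehicle 2 Fern → Cedar → Knoll → Sutton → Fern = 60; combined 68.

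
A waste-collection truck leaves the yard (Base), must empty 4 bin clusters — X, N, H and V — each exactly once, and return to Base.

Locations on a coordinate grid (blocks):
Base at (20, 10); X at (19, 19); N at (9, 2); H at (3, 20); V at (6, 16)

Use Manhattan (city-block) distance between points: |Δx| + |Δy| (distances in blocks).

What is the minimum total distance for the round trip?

Base→X→N→H→V→Base: 10+27+24+7+20 = 88
Base→X→N→V→H→Base: 10+27+17+7+27 = 88
Base→X→H→N→V→Base: 10+17+24+17+20 = 88
Base→X→H→V→N→Base: 10+17+7+17+19 = 70
Base→X→V→N→H→Base: 10+16+17+24+27 = 94
Base→X→V→H→N→Base: 10+16+7+24+19 = 76
Base→N→X→H→V→Base: 19+27+17+7+20 = 90
Base→N→X→V→H→Base: 19+27+16+7+27 = 96
Base→N→H→X→V→Base: 19+24+17+16+20 = 96
Base→N→V→X→H→Base: 19+17+16+17+27 = 96
Base→H→X→N→V→Base: 27+17+27+17+20 = 108
Base→H→N→X→V→Base: 27+24+27+16+20 = 114
The minimum is 70.
One optimal route: Base → X → H → V → N → Base (or its reverse).

Minimum total distance: 70 blocks.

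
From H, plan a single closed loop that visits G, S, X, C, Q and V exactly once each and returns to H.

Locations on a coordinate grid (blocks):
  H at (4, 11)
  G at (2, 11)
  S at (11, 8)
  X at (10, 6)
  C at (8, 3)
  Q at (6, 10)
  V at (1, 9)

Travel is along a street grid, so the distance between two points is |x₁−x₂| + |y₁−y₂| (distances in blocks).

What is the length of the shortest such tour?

36 blocks — the shortest possible round trip.

With 6 stops there are 6!/2 = 360 distinct round trips (a route and its reverse cost the same).
H-G-S-X-C-Q-V-H: 2+12+3+5+9+6+5 = 42
H-G-S-X-C-V-Q-H: 2+12+3+5+13+6+3 = 44
H-G-S-X-Q-C-V-H: 2+12+3+8+9+13+5 = 52
H-G-S-X-Q-V-C-H: 2+12+3+8+6+13+12 = 56
H-G-S-X-V-C-Q-H: 2+12+3+12+13+9+3 = 54
H-G-S-X-V-Q-C-H: 2+12+3+12+6+9+12 = 56
H-G-S-C-X-Q-V-H: 2+12+8+5+8+6+5 = 46
H-G-S-C-X-V-Q-H: 2+12+8+5+12+6+3 = 48
… (352 more)
H-G-V-S-X-C-Q-H: 2+3+11+3+5+9+3 = 36  ← best
The minimum is 36.
One optimal route: H → G → V → S → X → C → Q → H (or its reverse).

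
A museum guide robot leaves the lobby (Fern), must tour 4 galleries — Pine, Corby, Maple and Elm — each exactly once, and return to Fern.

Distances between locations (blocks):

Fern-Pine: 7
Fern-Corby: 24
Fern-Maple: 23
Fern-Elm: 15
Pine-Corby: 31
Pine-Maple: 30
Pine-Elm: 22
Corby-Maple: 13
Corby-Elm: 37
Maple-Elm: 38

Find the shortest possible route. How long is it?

Fern→Pine→Corby→Maple→Elm→Fern: 7+31+13+38+15 = 104
Fern→Pine→Corby→Elm→Maple→Fern: 7+31+37+38+23 = 136
Fern→Pine→Maple→Corby→Elm→Fern: 7+30+13+37+15 = 102
Fern→Pine→Maple→Elm→Corby→Fern: 7+30+38+37+24 = 136
Fern→Pine→Elm→Corby→Maple→Fern: 7+22+37+13+23 = 102
Fern→Pine→Elm→Maple→Corby→Fern: 7+22+38+13+24 = 104
Fern→Corby→Pine→Maple→Elm→Fern: 24+31+30+38+15 = 138
Fern→Corby→Pine→Elm→Maple→Fern: 24+31+22+38+23 = 138
Fern→Corby→Maple→Pine→Elm→Fern: 24+13+30+22+15 = 104
Fern→Corby→Elm→Pine→Maple→Fern: 24+37+22+30+23 = 136
Fern→Maple→Pine→Corby→Elm→Fern: 23+30+31+37+15 = 136
Fern→Maple→Corby→Pine→Elm→Fern: 23+13+31+22+15 = 104
The minimum is 102.
One optimal route: Fern → Pine → Maple → Corby → Elm → Fern (or its reverse).

102 blocks — the shortest possible round trip.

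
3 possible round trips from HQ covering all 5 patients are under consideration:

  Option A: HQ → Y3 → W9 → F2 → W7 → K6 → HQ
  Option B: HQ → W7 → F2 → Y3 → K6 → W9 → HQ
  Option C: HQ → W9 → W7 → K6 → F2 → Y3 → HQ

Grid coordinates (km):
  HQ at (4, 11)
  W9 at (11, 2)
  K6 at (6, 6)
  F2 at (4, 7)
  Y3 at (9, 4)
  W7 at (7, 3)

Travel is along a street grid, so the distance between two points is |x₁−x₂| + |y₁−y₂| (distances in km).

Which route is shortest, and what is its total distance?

Shortest is Option A, total 46 km.

Option A: 12 + 4 + 12 + 7 + 4 + 7 = 46
Option B: 11 + 7 + 8 + 5 + 9 + 16 = 56
Option C: 16 + 5 + 4 + 3 + 8 + 12 = 48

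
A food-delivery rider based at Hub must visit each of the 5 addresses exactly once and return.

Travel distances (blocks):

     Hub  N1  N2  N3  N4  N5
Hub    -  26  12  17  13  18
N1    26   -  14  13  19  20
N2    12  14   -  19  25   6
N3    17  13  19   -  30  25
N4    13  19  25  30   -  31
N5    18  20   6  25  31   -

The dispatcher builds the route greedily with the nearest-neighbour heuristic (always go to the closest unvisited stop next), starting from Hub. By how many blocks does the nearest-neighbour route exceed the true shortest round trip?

The nearest-neighbour route is 6 blocks longer than optimal.

Hub: N2=12, N4=13, N3=17, N5=18, N1=26 ⇒ N2
N2: N5=6, N1=14, N3=19, N4=25 ⇒ N5
N5: N1=20, N3=25, N4=31 ⇒ N1
N1: N3=13, N4=19 ⇒ N3
N3: N4=30 ⇒ N4
NN route Hub → N2 → N5 → N1 → N3 → N4 → Hub costs 94.
Optimal: Hub → N2 → N5 → N3 → N1 → N4 → Hub costs 88 (by enumerating all 60 distinct tours).
Excess = 94 − 88 = 6.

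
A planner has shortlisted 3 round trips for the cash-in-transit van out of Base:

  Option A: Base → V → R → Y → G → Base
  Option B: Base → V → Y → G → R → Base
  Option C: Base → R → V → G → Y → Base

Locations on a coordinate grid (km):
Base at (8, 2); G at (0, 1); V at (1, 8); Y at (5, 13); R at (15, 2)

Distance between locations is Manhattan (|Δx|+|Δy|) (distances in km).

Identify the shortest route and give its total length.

Option A: 13 + 20 + 21 + 17 + 9 = 80
Option B: 13 + 9 + 17 + 16 + 7 = 62
Option C: 7 + 20 + 8 + 17 + 14 = 66

62 km — Option B is the shortest.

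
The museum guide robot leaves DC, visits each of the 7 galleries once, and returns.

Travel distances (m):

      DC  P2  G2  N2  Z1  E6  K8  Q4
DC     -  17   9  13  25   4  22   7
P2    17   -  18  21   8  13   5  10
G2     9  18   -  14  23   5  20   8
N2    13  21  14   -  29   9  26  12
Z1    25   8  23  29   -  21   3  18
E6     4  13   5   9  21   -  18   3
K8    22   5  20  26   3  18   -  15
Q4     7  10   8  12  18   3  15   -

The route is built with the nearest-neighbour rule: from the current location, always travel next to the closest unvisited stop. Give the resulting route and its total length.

From DC: distances to unvisited — E6=4, Q4=7, G2=9, N2=13, P2=17, K8=22, Z1=25. Nearest is E6 (4).
From E6: distances to unvisited — Q4=3, G2=5, N2=9, P2=13, K8=18, Z1=21. Nearest is Q4 (3).
From Q4: distances to unvisited — G2=8, P2=10, N2=12, K8=15, Z1=18. Nearest is G2 (8).
From G2: distances to unvisited — N2=14, P2=18, K8=20, Z1=23. Nearest is N2 (14).
From N2: distances to unvisited — P2=21, K8=26, Z1=29. Nearest is P2 (21).
From P2: distances to unvisited — K8=5, Z1=8. Nearest is K8 (5).
From K8: distances to unvisited — Z1=3. Nearest is Z1 (3).
Return Z1→DC: 25.
Total = 4 + 3 + 8 + 14 + 21 + 5 + 3 + 25 = 83.

Nearest-neighbour total = 83 m; route DC → E6 → Q4 → G2 → N2 → P2 → K8 → Z1 → DC.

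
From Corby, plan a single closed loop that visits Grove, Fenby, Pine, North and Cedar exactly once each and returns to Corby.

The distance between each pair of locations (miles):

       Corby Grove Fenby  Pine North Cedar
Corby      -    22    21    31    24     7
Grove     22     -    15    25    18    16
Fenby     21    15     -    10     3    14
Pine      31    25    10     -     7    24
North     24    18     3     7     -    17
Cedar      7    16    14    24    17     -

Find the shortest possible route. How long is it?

78 miles — the shortest possible round trip.

There are 60 distinct closed tours to check (reversals are equivalent).
Corby → Grove → Fenby → Pine → North → Cedar → Corby: 22+15+10+7+17+7 = 78
Corby → Grove → Fenby → Pine → Cedar → North → Corby: 22+15+10+24+17+24 = 112
Corby → Grove → Fenby → North → Pine → Cedar → Corby: 22+15+3+7+24+7 = 78
Corby → Grove → Fenby → North → Cedar → Pine → Corby: 22+15+3+17+24+31 = 112
Corby → Grove → Fenby → Cedar → Pine → North → Corby: 22+15+14+24+7+24 = 106
Corby → Grove → Fenby → Cedar → North → Pine → Corby: 22+15+14+17+7+31 = 106
Corby → Grove → Pine → Fenby → North → Cedar → Corby: 22+25+10+3+17+7 = 84
Corby → Grove → Pine → Fenby → Cedar → North → Corby: 22+25+10+14+17+24 = 112
Corby → Grove → Pine → North → Fenby → Cedar → Corby: 22+25+7+3+14+7 = 78
Corby → Grove → Pine → North → Cedar → Fenby → Corby: 22+25+7+17+14+21 = 106
Corby → Grove → Pine → Cedar → Fenby → North → Corby: 22+25+24+14+3+24 = 112
Corby → Grove → Pine → Cedar → North → Fenby → Corby: 22+25+24+17+3+21 = 112
Corby → Grove → North → Fenby → Pine → Cedar → Corby: 22+18+3+10+24+7 = 84
Corby → Grove → North → Fenby → Cedar → Pine → Corby: 22+18+3+14+24+31 = 112
… (46 more)
The minimum is 78.
One optimal route: Corby → Grove → Fenby → Pine → North → Cedar → Corby (or its reverse).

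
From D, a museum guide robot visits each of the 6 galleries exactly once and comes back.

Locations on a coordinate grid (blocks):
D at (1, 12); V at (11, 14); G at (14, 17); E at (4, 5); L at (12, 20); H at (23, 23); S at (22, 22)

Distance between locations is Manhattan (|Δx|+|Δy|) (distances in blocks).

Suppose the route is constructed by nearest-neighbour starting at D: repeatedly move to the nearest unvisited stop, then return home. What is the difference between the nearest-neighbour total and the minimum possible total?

4 blocks longer than the optimal tour.

D: E=10, V=12, G=18, L=19, S=31, H=33 ⇒ E
E: V=16, G=22, L=23, S=35, H=37 ⇒ V
V: G=6, L=7, S=19, H=21 ⇒ G
G: L=5, S=13, H=15 ⇒ L
L: S=12, H=14 ⇒ S
S: H=2 ⇒ H
NN route D → E → V → G → L → S → H → D costs 84.
Optimal: D → V → G → H → S → L → E → D costs 80 (by enumerating all 360 distinct tours).
Excess = 84 − 80 = 4.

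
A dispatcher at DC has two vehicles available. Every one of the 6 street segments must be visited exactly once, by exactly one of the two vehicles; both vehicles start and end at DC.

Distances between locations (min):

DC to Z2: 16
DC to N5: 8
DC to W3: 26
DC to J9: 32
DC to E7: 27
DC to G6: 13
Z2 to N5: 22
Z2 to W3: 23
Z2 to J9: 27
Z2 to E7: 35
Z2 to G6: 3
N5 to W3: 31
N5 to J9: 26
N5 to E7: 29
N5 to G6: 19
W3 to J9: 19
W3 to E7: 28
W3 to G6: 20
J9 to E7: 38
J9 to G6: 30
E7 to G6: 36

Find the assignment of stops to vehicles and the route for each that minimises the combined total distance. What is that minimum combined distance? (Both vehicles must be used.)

Try each way of splitting the stops between the two vehicles (each non-empty) and, for each split, find the best tour for each vehicle:
  {Z2} + {N5, W3, J9, E7, G6}: 32 + 127 = 159
  {N5} + {Z2, W3, J9, E7, G6}: 16 + 117 = 133
  {Z2, N5} + {W3, J9, E7, G6}: 46 + 117 = 163
  {W3} + {Z2, N5, J9, E7, G6}: 52 + 118 = 170
  {Z2, W3} + {N5, J9, E7, G6}: 65 + 118 = 183
  {N5, W3} + {Z2, J9, E7, G6}: 65 + 108 = 173
  … (31 splits in total)
Best: vehicle 1 DC → N5 → DC = 16; vehicle 2 DC → E7 → W3 → J9 → Z2 → G6 → DC = 117; combined 133.

Minimum combined distance: 133 min.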